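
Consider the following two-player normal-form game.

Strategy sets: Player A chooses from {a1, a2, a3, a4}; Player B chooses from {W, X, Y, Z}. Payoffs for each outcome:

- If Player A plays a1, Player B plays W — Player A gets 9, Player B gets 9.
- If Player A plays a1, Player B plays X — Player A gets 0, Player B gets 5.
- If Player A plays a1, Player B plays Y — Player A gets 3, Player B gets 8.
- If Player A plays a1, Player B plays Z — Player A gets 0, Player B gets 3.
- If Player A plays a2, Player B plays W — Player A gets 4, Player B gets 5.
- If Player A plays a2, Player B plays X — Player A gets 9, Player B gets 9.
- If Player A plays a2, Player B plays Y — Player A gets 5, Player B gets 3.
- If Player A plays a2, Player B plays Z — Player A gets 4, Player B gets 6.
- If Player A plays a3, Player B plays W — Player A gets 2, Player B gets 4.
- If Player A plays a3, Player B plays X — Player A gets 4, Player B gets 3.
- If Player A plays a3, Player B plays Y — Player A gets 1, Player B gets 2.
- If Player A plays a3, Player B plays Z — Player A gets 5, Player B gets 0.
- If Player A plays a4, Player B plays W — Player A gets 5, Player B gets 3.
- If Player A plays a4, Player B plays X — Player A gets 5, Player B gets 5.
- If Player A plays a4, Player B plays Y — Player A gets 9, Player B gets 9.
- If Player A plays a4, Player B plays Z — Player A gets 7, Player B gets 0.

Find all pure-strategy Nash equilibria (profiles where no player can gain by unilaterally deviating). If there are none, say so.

(a1, W): Player A gets 9, best alternative 5; Player B gets 9, best alternative 8. No profitable deviation — NE.
(a1, X): Player A can switch to a2 (0 → 9). Not NE.
(a1, Y): Player A can switch to a2 (3 → 5). Not NE.
(a1, Z): Player A can switch to a2 (0 → 4). Not NE.
(a2, W): Player A can switch to a1 (4 → 9). Not NE.
(a2, X): Player A gets 9, best alternative 5; Player B gets 9, best alternative 6. No profitable deviation — NE.
(a2, Y): Player A can switch to a4 (5 → 9). Not NE.
(a2, Z): Player A can switch to a3 (4 → 5). Not NE.
(a3, W): Player A can switch to a1 (2 → 9). Not NE.
(a3, X): Player A can switch to a2 (4 → 9). Not NE.
(a3, Y): Player A can switch to a1 (1 → 3). Not NE.
(a3, Z): Player A can switch to a4 (5 → 7). Not NE.
(a4, Y): Player A gets 9, best alternative 5; Player B gets 9, best alternative 5. No profitable deviation — NE.
(The remaining 3 profiles each have a profitable deviation by the same check.)

The pure Nash equilibria are (a1, W); (a2, X); (a4, Y).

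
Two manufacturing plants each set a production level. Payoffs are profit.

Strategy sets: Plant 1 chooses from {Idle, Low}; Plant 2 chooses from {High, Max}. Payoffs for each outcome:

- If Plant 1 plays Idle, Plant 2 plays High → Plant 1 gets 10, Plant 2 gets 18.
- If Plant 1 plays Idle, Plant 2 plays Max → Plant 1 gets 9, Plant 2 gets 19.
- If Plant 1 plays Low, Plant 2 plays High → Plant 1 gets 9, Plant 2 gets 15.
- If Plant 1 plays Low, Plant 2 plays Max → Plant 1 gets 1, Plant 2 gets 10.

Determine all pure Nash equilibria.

(Idle, High): Plant 2 can switch to Max (18 → 19). Not NE.
(Idle, Max): Plant 1 gets 9, best alternative 1; Plant 2 gets 19, best alternative 18. No profitable deviation — NE.
(Low, High): Plant 1 can switch to Idle (9 → 10). Not NE.
(Low, Max): Plant 1 can switch to Idle (1 → 9). Not NE.

Pure NE: (Idle, Max)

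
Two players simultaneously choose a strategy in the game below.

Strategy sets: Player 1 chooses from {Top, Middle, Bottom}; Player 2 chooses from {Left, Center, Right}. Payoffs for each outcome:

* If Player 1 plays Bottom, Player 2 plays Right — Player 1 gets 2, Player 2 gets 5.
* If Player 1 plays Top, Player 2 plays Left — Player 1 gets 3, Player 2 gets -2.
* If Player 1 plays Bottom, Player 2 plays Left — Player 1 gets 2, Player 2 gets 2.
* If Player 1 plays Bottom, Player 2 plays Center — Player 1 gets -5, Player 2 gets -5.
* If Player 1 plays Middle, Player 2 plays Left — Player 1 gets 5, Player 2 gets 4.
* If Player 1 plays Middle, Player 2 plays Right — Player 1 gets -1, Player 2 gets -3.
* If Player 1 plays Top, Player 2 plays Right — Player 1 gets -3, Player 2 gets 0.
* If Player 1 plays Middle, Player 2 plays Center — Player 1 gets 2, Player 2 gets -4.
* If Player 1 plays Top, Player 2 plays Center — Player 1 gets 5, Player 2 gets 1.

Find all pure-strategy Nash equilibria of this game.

Check each profile: it is a Nash equilibrium iff no player can strictly gain by switching unilaterally.
(Top, Left): Player 1 can switch to Middle (3 → 5). Not NE.
(Top, Center): Player 1 gets 5, best alternative 2; Player 2 gets 1, best alternative 0. No profitable deviation — NE.
(Top, Right): Player 1 can switch to Middle (-3 → -1). Not NE.
(Middle, Left): Player 1 gets 5, best alternative 3; Player 2 gets 4, best alternative -3. No profitable deviation — NE.
(Middle, Center): Player 1 can switch to Top (2 → 5). Not NE.
(Middle, Right): Player 1 can switch to Bottom (-1 → 2). Not NE.
(Bottom, Left): Player 1 can switch to Top (2 → 3). Not NE.
(Bottom, Center): Player 1 can switch to Top (-5 → 5). Not NE.
(Bottom, Right): Player 1 gets 2, best alternative -1; Player 2 gets 5, best alternative 2. No profitable deviation — NE.

(Top, Center); (Middle, Left); (Bottom, Right)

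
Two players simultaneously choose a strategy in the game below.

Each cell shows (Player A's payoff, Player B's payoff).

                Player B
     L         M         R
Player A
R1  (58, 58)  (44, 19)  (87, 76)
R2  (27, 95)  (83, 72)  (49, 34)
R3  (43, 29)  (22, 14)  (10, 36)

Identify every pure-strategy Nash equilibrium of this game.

For each player, find the best response to each opponent profile; mutual best responses are the pure NE.
Player A against L: payoffs 58, 27, 43 → best response R1.
Player A against M: payoffs 44, 83, 22 → best response R2.
Player A against R: payoffs 87, 49, 10 → best response R1.
Player B against R1: payoffs 58, 19, 76 → best response R.
Player B against R2: payoffs 95, 72, 34 → best response L.
Player B against R3: payoffs 29, 14, 36 → best response R.
Mutual best responses: (R1, R).

Pure NE: (R1, R)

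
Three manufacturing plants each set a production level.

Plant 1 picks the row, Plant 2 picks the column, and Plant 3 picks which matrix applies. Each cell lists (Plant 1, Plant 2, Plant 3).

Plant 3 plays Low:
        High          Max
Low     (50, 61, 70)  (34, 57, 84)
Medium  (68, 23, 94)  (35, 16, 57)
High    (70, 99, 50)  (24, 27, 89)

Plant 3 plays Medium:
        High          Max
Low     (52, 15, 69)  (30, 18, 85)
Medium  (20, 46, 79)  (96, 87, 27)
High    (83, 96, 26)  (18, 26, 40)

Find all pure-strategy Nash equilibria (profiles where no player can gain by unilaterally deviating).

For each player, find the best response to each opponent profile; mutual best responses are the pure NE.
Plant 1 against (High, Low): payoffs 50, 68, 70 → best response High.
Plant 1 against (High, Medium): payoffs 52, 20, 83 → best response High.
Plant 1 against (Max, Low): payoffs 34, 35, 24 → best response Medium.
Plant 1 against (Max, Medium): payoffs 30, 96, 18 → best response Medium.
Plant 2 against (Low, Low): payoffs 61, 57 → best response High.
Plant 2 against (Low, Medium): payoffs 15, 18 → best response Max.
Plant 2 against (Medium, Low): payoffs 23, 16 → best response High.
Plant 2 against (Medium, Medium): payoffs 46, 87 → best response Max.
Plant 2 against (High, Low): payoffs 99, 27 → best response High.
Plant 2 against (High, Medium): payoffs 96, 26 → best response High.
Plant 3 against (Low, High): payoffs 70, 69 → best response Low.
Plant 3 against (Low, Max): payoffs 84, 85 → best response Medium.
Plant 3 against (Medium, High): payoffs 94, 79 → best response Low.
Plant 3 against (Medium, Max): payoffs 57, 27 → best response Low.
Plant 3 against (High, High): payoffs 50, 26 → best response Low.
Plant 3 against (High, Max): payoffs 89, 40 → best response Low.
Mutual best responses: (High, High, Low).

The unique pure-strategy Nash equilibrium is (High, High, Low).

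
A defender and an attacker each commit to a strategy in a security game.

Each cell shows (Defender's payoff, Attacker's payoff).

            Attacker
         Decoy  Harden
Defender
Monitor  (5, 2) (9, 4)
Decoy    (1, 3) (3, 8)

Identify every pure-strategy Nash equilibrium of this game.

Check each profile: it is a Nash equilibrium iff no player can strictly gain by switching unilaterally.
(Monitor, Decoy): Attacker can switch to Harden (2 → 4). Not NE.
(Monitor, Harden): Defender gets 9, best alternative 3; Attacker gets 4, best alternative 2. No profitable deviation — NE.
(Decoy, Decoy): Defender can switch to Monitor (1 → 5). Not NE.
(Decoy, Harden): Defender can switch to Monitor (3 → 9). Not NE.

The unique pure-strategy Nash equilibrium is (Monitor, Harden).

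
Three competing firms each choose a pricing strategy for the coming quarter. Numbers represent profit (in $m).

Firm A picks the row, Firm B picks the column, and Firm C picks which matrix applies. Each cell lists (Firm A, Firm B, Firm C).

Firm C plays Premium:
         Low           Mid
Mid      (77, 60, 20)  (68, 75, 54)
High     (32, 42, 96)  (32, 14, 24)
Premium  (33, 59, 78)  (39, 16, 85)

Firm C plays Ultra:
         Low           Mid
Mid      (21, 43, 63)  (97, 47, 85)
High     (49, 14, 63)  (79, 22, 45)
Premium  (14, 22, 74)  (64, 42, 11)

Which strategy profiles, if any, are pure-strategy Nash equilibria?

Firm A against (Low, Premium): payoffs 77, 32, 33 → best response Mid.
Firm A against (Low, Ultra): payoffs 21, 49, 14 → best response High.
Firm A against (Mid, Premium): payoffs 68, 32, 39 → best response Mid.
Firm A against (Mid, Ultra): payoffs 97, 79, 64 → best response Mid.
Firm B against (Mid, Premium): payoffs 60, 75 → best response Mid.
Firm B against (Mid, Ultra): payoffs 43, 47 → best response Mid.
Firm B against (High, Premium): payoffs 42, 14 → best response Low.
Firm B against (High, Ultra): payoffs 14, 22 → best response Mid.
Firm B against (Premium, Premium): payoffs 59, 16 → best response Low.
Firm B against (Premium, Ultra): payoffs 22, 42 → best response Mid.
Firm C against (Mid, Low): payoffs 20, 63 → best response Ultra.
Firm C against (Mid, Mid): payoffs 54, 85 → best response Ultra.
Firm C against (High, Low): payoffs 96, 63 → best response Premium.
Firm C against (High, Mid): payoffs 24, 45 → best response Ultra.
Firm C against (Premium, Low): payoffs 78, 74 → best response Premium.
Firm C against (Premium, Mid): payoffs 85, 11 → best response Premium.
Mutual best responses: (Mid, Mid, Ultra).

Pure NE: (Mid, Mid, Ultra)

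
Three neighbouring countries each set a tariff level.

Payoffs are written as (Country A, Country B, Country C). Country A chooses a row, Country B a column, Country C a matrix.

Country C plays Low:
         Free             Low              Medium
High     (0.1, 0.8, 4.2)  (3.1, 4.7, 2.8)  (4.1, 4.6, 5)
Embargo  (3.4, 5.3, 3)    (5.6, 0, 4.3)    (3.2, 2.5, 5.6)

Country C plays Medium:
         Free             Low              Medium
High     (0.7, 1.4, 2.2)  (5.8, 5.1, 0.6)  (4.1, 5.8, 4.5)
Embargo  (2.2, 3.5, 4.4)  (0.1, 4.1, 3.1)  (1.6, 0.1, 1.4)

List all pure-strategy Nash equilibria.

(High, Free, Low): Country A can switch to Embargo (0.1 → 3.4). Not NE.
(High, Free, Medium): Country A can switch to Embargo (0.7 → 2.2). Not NE.
(High, Low, Low): Country A can switch to Embargo (3.1 → 5.6). Not NE.
(High, Low, Medium): Country B can switch to Medium (5.1 → 5.8). Not NE.
(High, Medium, Low): Country B can switch to Low (4.6 → 4.7). Not NE.
(High, Medium, Medium): Country C can switch to Low (4.5 → 5). Not NE.
(Embargo, Free, Low): Country C can switch to Medium (3 → 4.4). Not NE.
(Embargo, Free, Medium): Country B can switch to Low (3.5 → 4.1). Not NE.
(The remaining 4 profiles each have a profitable deviation by the same check.)

none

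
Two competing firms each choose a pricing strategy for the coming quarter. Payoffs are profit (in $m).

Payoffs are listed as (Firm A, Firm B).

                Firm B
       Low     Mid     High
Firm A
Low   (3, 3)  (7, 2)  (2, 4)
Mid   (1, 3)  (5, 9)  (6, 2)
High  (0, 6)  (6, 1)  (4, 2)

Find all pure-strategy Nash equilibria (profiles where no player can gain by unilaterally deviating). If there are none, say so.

For each strategy profile, look for a profitable unilateral deviation.
(Low, Low): Firm B can switch to High (3 → 4). Not NE.
(Low, Mid): Firm B can switch to Low (2 → 3). Not NE.
(Low, High): Firm A can switch to Mid (2 → 6). Not NE.
(Mid, Low): Firm A can switch to Low (1 → 3). Not NE.
(Mid, Mid): Firm A can switch to Low (5 → 7). Not NE.
(Mid, High): Firm B can switch to Low (2 → 3). Not NE.
(High, Low): Firm A can switch to Low (0 → 3). Not NE.
(High, Mid): Firm A can switch to Low (6 → 7). Not NE.
(The remaining 1 profile has a profitable deviation by the same check.)

none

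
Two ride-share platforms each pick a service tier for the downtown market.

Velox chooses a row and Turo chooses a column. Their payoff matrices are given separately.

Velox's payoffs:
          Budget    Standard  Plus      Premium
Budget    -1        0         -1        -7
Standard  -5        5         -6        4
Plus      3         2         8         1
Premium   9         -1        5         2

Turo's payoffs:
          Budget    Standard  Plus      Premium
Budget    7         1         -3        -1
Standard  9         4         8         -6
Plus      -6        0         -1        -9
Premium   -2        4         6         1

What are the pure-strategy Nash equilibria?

There is no pure-strategy Nash equilibrium.

Velox against Budget: payoffs -1, -5, 3, 9 → best response Premium.
Velox against Standard: payoffs 0, 5, 2, -1 → best response Standard.
Velox against Plus: payoffs -1, -6, 8, 5 → best response Plus.
Velox against Premium: payoffs -7, 4, 1, 2 → best response Standard.
Turo against Budget: payoffs 7, 1, -3, -1 → best response Budget.
Turo against Standard: payoffs 9, 4, 8, -6 → best response Budget.
Turo against Plus: payoffs -6, 0, -1, -9 → best response Standard.
Turo against Premium: payoffs -2, 4, 6, 1 → best response Plus.
No profile is a mutual best response for all players.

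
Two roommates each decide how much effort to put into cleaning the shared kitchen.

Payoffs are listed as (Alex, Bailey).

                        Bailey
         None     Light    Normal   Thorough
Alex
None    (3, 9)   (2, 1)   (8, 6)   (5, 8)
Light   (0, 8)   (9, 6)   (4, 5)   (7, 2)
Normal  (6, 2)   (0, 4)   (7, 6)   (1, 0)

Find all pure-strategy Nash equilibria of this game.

Alex against None: payoffs 3, 0, 6 → best response Normal.
Alex against Light: payoffs 2, 9, 0 → best response Light.
Alex against Normal: payoffs 8, 4, 7 → best response None.
Alex against Thorough: payoffs 5, 7, 1 → best response Light.
Bailey against None: payoffs 9, 1, 6, 8 → best response None.
Bailey against Light: payoffs 8, 6, 5, 2 → best response None.
Bailey against Normal: payoffs 2, 4, 6, 0 → best response Normal.
No profile is a mutual best response for all players.

There is no pure-strategy Nash equilibrium.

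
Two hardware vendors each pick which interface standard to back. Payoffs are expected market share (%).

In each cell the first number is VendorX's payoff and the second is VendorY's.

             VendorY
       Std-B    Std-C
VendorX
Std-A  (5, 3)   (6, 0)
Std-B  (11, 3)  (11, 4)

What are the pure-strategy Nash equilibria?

(Std-A, Std-B): VendorX can switch to Std-B (5 → 11). Not NE.
(Std-A, Std-C): VendorX can switch to Std-B (6 → 11). Not NE.
(Std-B, Std-B): VendorY can switch to Std-C (3 → 4). Not NE.
(Std-B, Std-C): VendorX gets 11, best alternative 6; VendorY gets 4, best alternative 3. No profitable deviation — NE.

The unique pure-strategy Nash equilibrium is (Std-B, Std-C).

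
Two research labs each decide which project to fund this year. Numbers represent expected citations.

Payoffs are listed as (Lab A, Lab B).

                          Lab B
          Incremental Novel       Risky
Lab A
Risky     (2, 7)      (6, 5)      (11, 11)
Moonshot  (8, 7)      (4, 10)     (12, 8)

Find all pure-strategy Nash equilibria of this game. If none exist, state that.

Lab A against Incremental: payoffs 2, 8 → best response Moonshot.
Lab A against Novel: payoffs 6, 4 → best response Risky.
Lab A against Risky: payoffs 11, 12 → best response Moonshot.
Lab B against Risky: payoffs 7, 5, 11 → best response Risky.
Lab B against Moonshot: payoffs 7, 10, 8 → best response Novel.
No profile is a mutual best response for all players.

none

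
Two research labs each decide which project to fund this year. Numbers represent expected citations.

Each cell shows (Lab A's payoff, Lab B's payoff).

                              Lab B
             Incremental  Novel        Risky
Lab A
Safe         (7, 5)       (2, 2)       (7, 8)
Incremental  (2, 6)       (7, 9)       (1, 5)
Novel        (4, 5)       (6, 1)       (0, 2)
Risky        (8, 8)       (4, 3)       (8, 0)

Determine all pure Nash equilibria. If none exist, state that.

Pure-strategy Nash equilibria: (Incremental, Novel); (Risky, Incremental)

For each player, find the best response to each opponent profile; mutual best responses are the pure NE.
Lab A against Incremental: payoffs 7, 2, 4, 8 → best response Risky.
Lab A against Novel: payoffs 2, 7, 6, 4 → best response Incremental.
Lab A against Risky: payoffs 7, 1, 0, 8 → best response Risky.
Lab B against Safe: payoffs 5, 2, 8 → best response Risky.
Lab B against Incremental: payoffs 6, 9, 5 → best response Novel.
Lab B against Novel: payoffs 5, 1, 2 → best response Incremental.
Lab B against Risky: payoffs 8, 3, 0 → best response Incremental.
Mutual best responses: (Incremental, Novel); (Risky, Incremental).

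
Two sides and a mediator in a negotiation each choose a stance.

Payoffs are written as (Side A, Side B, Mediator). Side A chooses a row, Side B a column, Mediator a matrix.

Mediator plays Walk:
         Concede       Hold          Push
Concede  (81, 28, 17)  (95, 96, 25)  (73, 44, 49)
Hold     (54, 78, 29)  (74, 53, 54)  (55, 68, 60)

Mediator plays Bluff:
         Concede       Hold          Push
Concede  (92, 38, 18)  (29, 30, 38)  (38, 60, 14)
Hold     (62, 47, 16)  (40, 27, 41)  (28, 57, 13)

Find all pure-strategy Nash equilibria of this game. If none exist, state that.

No pure-strategy Nash equilibrium.

(Concede, Concede, Walk): Side B can switch to Hold (28 → 96). Not NE.
(Concede, Concede, Bluff): Side B can switch to Push (38 → 60). Not NE.
(Concede, Hold, Walk): Mediator can switch to Bluff (25 → 38). Not NE.
(Concede, Hold, Bluff): Side A can switch to Hold (29 → 40). Not NE.
(Concede, Push, Walk): Side B can switch to Hold (44 → 96). Not NE.
(Concede, Push, Bluff): Mediator can switch to Walk (14 → 49). Not NE.
(Hold, Concede, Walk): Side A can switch to Concede (54 → 81). Not NE.
(Hold, Concede, Bluff): Side A can switch to Concede (62 → 92). Not NE.
(The remaining 4 profiles each have a profitable deviation by the same check.)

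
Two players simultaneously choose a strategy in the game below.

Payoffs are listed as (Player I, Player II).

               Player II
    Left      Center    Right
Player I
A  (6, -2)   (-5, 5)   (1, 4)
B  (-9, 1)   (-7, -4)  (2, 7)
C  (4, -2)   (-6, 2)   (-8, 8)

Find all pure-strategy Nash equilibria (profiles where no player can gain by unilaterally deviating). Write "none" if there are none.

(A, Left): Player II can switch to Center (-2 → 5). Not NE.
(A, Center): Player I gets -5, best alternative -6; Player II gets 5, best alternative 4. No profitable deviation — NE.
(A, Right): Player I can switch to B (1 → 2). Not NE.
(B, Left): Player I can switch to A (-9 → 6). Not NE.
(B, Center): Player I can switch to A (-7 → -5). Not NE.
(B, Right): Player I gets 2, best alternative 1; Player II gets 7, best alternative 1. No profitable deviation — NE.
(C, Left): Player I can switch to A (4 → 6). Not NE.
(C, Center): Player I can switch to A (-6 → -5). Not NE.
(C, Right): Player I can switch to A (-8 → 1). Not NE.

(A, Center), (B, Right)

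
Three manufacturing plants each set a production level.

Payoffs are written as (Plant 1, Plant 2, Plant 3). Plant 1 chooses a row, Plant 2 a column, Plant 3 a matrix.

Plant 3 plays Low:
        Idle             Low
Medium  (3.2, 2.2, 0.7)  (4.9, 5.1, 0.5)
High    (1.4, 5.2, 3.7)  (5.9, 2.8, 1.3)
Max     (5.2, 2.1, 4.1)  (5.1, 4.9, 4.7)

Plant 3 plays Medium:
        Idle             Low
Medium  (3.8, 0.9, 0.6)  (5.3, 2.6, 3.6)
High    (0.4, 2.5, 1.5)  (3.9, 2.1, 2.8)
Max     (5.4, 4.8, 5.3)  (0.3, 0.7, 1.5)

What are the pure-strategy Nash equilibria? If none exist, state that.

Plant 1 against (Idle, Low): payoffs 3.2, 1.4, 5.2 → best response Max.
Plant 1 against (Idle, Medium): payoffs 3.8, 0.4, 5.4 → best response Max.
Plant 1 against (Low, Low): payoffs 4.9, 5.9, 5.1 → best response High.
Plant 1 against (Low, Medium): payoffs 5.3, 3.9, 0.3 → best response Medium.
Plant 2 against (Medium, Low): payoffs 2.2, 5.1 → best response Low.
Plant 2 against (Medium, Medium): payoffs 0.9, 2.6 → best response Low.
Plant 2 against (High, Low): payoffs 5.2, 2.8 → best response Idle.
Plant 2 against (High, Medium): payoffs 2.5, 2.1 → best response Idle.
Plant 2 against (Max, Low): payoffs 2.1, 4.9 → best response Low.
Plant 2 against (Max, Medium): payoffs 4.8, 0.7 → best response Idle.
Plant 3 against (Medium, Idle): payoffs 0.7, 0.6 → best response Low.
Plant 3 against (Medium, Low): payoffs 0.5, 3.6 → best response Medium.
Plant 3 against (High, Idle): payoffs 3.7, 1.5 → best response Low.
Plant 3 against (High, Low): payoffs 1.3, 2.8 → best response Medium.
Plant 3 against (Max, Idle): payoffs 4.1, 5.3 → best response Medium.
Plant 3 against (Max, Low): payoffs 4.7, 1.5 → best response Low.
Mutual best responses: (Medium, Low, Medium); (Max, Idle, Medium).

(Medium, Low, Medium); (Max, Idle, Medium)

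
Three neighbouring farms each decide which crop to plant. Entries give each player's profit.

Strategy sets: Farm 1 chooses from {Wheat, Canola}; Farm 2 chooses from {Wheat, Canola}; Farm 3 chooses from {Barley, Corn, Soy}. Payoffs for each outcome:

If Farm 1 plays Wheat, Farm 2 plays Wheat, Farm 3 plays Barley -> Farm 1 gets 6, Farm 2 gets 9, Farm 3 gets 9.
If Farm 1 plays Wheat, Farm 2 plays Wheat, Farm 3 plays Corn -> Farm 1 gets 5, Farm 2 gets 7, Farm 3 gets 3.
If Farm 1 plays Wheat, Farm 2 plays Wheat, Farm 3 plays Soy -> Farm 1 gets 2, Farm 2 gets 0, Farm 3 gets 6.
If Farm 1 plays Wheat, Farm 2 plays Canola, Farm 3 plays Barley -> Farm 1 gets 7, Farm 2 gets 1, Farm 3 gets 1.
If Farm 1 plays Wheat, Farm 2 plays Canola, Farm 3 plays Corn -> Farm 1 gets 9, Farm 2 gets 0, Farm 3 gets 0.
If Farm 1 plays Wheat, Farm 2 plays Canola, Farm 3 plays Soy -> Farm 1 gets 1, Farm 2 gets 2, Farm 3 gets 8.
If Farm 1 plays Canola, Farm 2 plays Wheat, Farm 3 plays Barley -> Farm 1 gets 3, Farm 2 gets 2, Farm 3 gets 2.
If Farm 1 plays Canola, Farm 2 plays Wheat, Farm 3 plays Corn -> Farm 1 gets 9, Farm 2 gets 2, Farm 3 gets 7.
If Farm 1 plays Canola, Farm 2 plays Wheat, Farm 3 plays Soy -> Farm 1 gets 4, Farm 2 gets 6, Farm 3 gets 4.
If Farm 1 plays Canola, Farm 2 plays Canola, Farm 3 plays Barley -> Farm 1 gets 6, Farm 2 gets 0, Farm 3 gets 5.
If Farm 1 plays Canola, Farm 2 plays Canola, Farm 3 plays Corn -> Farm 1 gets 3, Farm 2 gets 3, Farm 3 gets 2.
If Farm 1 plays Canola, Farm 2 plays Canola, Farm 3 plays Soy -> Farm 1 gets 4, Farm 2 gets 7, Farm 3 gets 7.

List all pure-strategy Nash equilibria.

The pure Nash equilibria are (Wheat, Wheat, Barley) and (Canola, Canola, Soy).

For each player, find the best response to each opponent profile; mutual best responses are the pure NE.
Farm 1 against (Wheat, Barley): payoffs 6, 3 → best response Wheat.
Farm 1 against (Wheat, Corn): payoffs 5, 9 → best response Canola.
Farm 1 against (Wheat, Soy): payoffs 2, 4 → best response Canola.
Farm 1 against (Canola, Barley): payoffs 7, 6 → best response Wheat.
Farm 1 against (Canola, Corn): payoffs 9, 3 → best response Wheat.
Farm 1 against (Canola, Soy): payoffs 1, 4 → best response Canola.
Farm 2 against (Wheat, Barley): payoffs 9, 1 → best response Wheat.
Farm 2 against (Wheat, Corn): payoffs 7, 0 → best response Wheat.
Farm 2 against (Wheat, Soy): payoffs 0, 2 → best response Canola.
Farm 2 against (Canola, Barley): payoffs 2, 0 → best response Wheat.
Farm 2 against (Canola, Corn): payoffs 2, 3 → best response Canola.
Farm 2 against (Canola, Soy): payoffs 6, 7 → best response Canola.
Farm 3 against (Wheat, Wheat): payoffs 9, 3, 6 → best response Barley.
Farm 3 against (Wheat, Canola): payoffs 1, 0, 8 → best response Soy.
Farm 3 against (Canola, Wheat): payoffs 2, 7, 4 → best response Corn.
Farm 3 against (Canola, Canola): payoffs 5, 2, 7 → best response Soy.
Mutual best responses: (Wheat, Wheat, Barley); (Canola, Canola, Soy).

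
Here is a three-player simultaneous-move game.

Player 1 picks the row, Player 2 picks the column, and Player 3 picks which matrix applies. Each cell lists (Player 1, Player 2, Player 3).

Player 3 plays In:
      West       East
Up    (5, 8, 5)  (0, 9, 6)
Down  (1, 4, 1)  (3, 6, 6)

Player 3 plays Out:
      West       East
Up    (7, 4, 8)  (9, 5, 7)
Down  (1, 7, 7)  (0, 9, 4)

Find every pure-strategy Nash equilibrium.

(Up, East, Out); (Down, East, In)

Player 1 against (West, In): payoffs 5, 1 → best response Up.
Player 1 against (West, Out): payoffs 7, 1 → best response Up.
Player 1 against (East, In): payoffs 0, 3 → best response Down.
Player 1 against (East, Out): payoffs 9, 0 → best response Up.
Player 2 against (Up, In): payoffs 8, 9 → best response East.
Player 2 against (Up, Out): payoffs 4, 5 → best response East.
Player 2 against (Down, In): payoffs 4, 6 → best response East.
Player 2 against (Down, Out): payoffs 7, 9 → best response East.
Player 3 against (Up, West): payoffs 5, 8 → best response Out.
Player 3 against (Up, East): payoffs 6, 7 → best response Out.
Player 3 against (Down, West): payoffs 1, 7 → best response Out.
Player 3 against (Down, East): payoffs 6, 4 → best response In.
Mutual best responses: (Up, East, Out); (Down, East, In).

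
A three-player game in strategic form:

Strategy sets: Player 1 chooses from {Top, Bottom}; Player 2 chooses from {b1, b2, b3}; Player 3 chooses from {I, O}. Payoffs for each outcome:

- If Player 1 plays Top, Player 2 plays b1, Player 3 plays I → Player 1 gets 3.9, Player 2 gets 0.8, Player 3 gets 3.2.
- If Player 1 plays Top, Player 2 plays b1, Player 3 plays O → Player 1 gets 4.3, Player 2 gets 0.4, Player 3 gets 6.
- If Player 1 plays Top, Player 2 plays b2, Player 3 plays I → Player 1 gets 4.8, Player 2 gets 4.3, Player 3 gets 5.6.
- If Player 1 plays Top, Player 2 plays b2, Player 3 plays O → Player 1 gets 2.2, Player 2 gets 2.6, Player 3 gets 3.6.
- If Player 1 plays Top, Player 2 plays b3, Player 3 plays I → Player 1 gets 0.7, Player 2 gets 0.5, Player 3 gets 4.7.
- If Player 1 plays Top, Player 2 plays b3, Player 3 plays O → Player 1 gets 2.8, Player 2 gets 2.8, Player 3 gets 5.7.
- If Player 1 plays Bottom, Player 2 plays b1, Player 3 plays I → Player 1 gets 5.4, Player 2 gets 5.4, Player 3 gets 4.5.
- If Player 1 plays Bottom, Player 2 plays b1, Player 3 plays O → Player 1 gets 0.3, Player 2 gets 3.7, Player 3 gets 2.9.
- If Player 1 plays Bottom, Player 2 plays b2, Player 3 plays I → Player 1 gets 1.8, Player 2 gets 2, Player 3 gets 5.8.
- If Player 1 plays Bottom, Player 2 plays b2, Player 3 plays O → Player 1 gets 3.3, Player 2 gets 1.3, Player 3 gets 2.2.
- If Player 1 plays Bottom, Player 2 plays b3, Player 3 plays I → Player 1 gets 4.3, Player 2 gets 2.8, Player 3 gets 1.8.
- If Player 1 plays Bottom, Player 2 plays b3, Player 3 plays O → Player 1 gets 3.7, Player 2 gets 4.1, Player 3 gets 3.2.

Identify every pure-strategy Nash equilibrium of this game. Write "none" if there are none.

Pure-strategy Nash equilibria: (Top, b2, I); (Bottom, b1, I); (Bottom, b3, O)

For each player, find the best response to each opponent profile; mutual best responses are the pure NE.
Player 1 against (b1, I): payoffs 3.9, 5.4 → best response Bottom.
Player 1 against (b1, O): payoffs 4.3, 0.3 → best response Top.
Player 1 against (b2, I): payoffs 4.8, 1.8 → best response Top.
Player 1 against (b2, O): payoffs 2.2, 3.3 → best response Bottom.
Player 1 against (b3, I): payoffs 0.7, 4.3 → best response Bottom.
Player 1 against (b3, O): payoffs 2.8, 3.7 → best response Bottom.
Player 2 against (Top, I): payoffs 0.8, 4.3, 0.5 → best response b2.
Player 2 against (Top, O): payoffs 0.4, 2.6, 2.8 → best response b3.
Player 2 against (Bottom, I): payoffs 5.4, 2, 2.8 → best response b1.
Player 2 against (Bottom, O): payoffs 3.7, 1.3, 4.1 → best response b3.
Player 3 against (Top, b1): payoffs 3.2, 6 → best response O.
Player 3 against (Top, b2): payoffs 5.6, 3.6 → best response I.
Player 3 against (Top, b3): payoffs 4.7, 5.7 → best response O.
Player 3 against (Bottom, b1): payoffs 4.5, 2.9 → best response I.
Player 3 against (Bottom, b2): payoffs 5.8, 2.2 → best response I.
Player 3 against (Bottom, b3): payoffs 1.8, 3.2 → best response O.
Mutual best responses: (Top, b2, I); (Bottom, b1, I); (Bottom, b3, O).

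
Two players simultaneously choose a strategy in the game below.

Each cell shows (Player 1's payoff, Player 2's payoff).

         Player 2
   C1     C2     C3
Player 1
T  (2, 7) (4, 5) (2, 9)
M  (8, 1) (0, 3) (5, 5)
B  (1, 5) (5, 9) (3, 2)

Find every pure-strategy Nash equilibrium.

(M, C3); (B, C2)

(T, C1): Player 1 can switch to M (2 → 8). Not NE.
(T, C2): Player 1 can switch to B (4 → 5). Not NE.
(T, C3): Player 1 can switch to M (2 → 5). Not NE.
(M, C1): Player 2 can switch to C2 (1 → 3). Not NE.
(M, C2): Player 1 can switch to T (0 → 4). Not NE.
(M, C3): Player 1 gets 5, best alternative 3; Player 2 gets 5, best alternative 3. No profitable deviation — NE.
(B, C1): Player 1 can switch to T (1 → 2). Not NE.
(B, C2): Player 1 gets 5, best alternative 4; Player 2 gets 9, best alternative 5. No profitable deviation — NE.
(B, C3): Player 1 can switch to M (3 → 5). Not NE.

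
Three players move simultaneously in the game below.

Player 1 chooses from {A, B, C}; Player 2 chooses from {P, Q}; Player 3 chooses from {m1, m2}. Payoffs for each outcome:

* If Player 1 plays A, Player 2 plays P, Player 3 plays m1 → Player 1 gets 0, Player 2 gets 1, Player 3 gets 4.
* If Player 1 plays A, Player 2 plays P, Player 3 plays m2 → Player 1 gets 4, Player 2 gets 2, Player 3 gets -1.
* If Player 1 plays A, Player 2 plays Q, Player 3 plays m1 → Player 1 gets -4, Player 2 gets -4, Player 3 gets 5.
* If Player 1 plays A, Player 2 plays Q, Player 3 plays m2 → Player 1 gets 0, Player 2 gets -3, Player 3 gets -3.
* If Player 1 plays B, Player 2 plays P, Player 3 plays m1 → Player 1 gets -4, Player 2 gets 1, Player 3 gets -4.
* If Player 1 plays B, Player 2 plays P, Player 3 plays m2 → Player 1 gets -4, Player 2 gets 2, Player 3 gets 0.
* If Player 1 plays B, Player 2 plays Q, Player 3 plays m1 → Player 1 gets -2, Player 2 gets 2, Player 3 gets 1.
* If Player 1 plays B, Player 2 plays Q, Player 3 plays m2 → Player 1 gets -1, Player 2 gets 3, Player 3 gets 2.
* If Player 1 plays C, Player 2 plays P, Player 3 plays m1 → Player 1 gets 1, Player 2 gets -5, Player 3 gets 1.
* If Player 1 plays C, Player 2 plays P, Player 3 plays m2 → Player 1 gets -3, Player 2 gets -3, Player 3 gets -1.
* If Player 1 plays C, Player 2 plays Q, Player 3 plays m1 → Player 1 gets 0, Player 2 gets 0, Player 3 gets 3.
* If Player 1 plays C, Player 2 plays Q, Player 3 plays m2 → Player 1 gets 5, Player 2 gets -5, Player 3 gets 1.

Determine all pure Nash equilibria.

(C, Q, m1)

Player 1 against (P, m1): payoffs 0, -4, 1 → best response C.
Player 1 against (P, m2): payoffs 4, -4, -3 → best response A.
Player 1 against (Q, m1): payoffs -4, -2, 0 → best response C.
Player 1 against (Q, m2): payoffs 0, -1, 5 → best response C.
Player 2 against (A, m1): payoffs 1, -4 → best response P.
Player 2 against (A, m2): payoffs 2, -3 → best response P.
Player 2 against (B, m1): payoffs 1, 2 → best response Q.
Player 2 against (B, m2): payoffs 2, 3 → best response Q.
Player 2 against (C, m1): payoffs -5, 0 → best response Q.
Player 2 against (C, m2): payoffs -3, -5 → best response P.
Player 3 against (A, P): payoffs 4, -1 → best response m1.
Player 3 against (A, Q): payoffs 5, -3 → best response m1.
Player 3 against (B, P): payoffs -4, 0 → best response m2.
Player 3 against (B, Q): payoffs 1, 2 → best response m2.
Player 3 against (C, P): payoffs 1, -1 → best response m1.
Player 3 against (C, Q): payoffs 3, 1 → best response m1.
Mutual best responses: (C, Q, m1).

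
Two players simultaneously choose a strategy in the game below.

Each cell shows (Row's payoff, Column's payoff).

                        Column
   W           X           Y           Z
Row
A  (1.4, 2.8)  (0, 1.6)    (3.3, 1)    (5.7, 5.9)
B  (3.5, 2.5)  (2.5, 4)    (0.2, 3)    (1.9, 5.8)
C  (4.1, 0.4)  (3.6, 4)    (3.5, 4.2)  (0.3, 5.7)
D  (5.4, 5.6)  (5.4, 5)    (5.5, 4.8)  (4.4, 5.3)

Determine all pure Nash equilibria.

Pure-strategy Nash equilibria: (A, Z), (D, W)

Check each profile: it is a Nash equilibrium iff no player can strictly gain by switching unilaterally.
(A, W): Row can switch to B (1.4 → 3.5). Not NE.
(A, X): Row can switch to B (0 → 2.5). Not NE.
(A, Y): Row can switch to C (3.3 → 3.5). Not NE.
(A, Z): Row gets 5.7, best alternative 4.4; Column gets 5.9, best alternative 2.8. No profitable deviation — NE.
(B, W): Row can switch to C (3.5 → 4.1). Not NE.
(B, X): Row can switch to C (2.5 → 3.6). Not NE.
(B, Y): Row can switch to A (0.2 → 3.3). Not NE.
(D, W): Row gets 5.4, best alternative 4.1; Column gets 5.6, best alternative 5.3. No profitable deviation — NE.
(The remaining 8 profiles each have a profitable deviation by the same check.)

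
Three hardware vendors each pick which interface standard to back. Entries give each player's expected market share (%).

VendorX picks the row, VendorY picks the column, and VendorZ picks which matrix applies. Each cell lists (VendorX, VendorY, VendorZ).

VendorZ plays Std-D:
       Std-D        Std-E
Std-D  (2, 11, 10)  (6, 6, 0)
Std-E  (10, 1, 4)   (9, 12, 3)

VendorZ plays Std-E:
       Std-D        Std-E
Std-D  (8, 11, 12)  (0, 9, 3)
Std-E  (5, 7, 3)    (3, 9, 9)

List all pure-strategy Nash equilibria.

VendorX against (Std-D, Std-D): payoffs 2, 10 → best response Std-E.
VendorX against (Std-D, Std-E): payoffs 8, 5 → best response Std-D.
VendorX against (Std-E, Std-D): payoffs 6, 9 → best response Std-E.
VendorX against (Std-E, Std-E): payoffs 0, 3 → best response Std-E.
VendorY against (Std-D, Std-D): payoffs 11, 6 → best response Std-D.
VendorY against (Std-D, Std-E): payoffs 11, 9 → best response Std-D.
VendorY against (Std-E, Std-D): payoffs 1, 12 → best response Std-E.
VendorY against (Std-E, Std-E): payoffs 7, 9 → best response Std-E.
VendorZ against (Std-D, Std-D): payoffs 10, 12 → best response Std-E.
VendorZ against (Std-D, Std-E): payoffs 0, 3 → best response Std-E.
VendorZ against (Std-E, Std-D): payoffs 4, 3 → best response Std-D.
VendorZ against (Std-E, Std-E): payoffs 3, 9 → best response Std-E.
Mutual best responses: (Std-D, Std-D, Std-E); (Std-E, Std-E, Std-E).

(Std-D, Std-D, Std-E) and (Std-E, Std-E, Std-E)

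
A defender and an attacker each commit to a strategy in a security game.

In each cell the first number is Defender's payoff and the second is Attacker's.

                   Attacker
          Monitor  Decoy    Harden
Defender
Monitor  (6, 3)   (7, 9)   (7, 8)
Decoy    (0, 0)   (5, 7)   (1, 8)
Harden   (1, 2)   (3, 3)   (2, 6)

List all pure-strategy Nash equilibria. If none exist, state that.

The unique pure-strategy Nash equilibrium is (Monitor, Decoy).

Defender against Monitor: payoffs 6, 0, 1 → best response Monitor.
Defender against Decoy: payoffs 7, 5, 3 → best response Monitor.
Defender against Harden: payoffs 7, 1, 2 → best response Monitor.
Attacker against Monitor: payoffs 3, 9, 8 → best response Decoy.
Attacker against Decoy: payoffs 0, 7, 8 → best response Harden.
Attacker against Harden: payoffs 2, 3, 6 → best response Harden.
Mutual best responses: (Monitor, Decoy).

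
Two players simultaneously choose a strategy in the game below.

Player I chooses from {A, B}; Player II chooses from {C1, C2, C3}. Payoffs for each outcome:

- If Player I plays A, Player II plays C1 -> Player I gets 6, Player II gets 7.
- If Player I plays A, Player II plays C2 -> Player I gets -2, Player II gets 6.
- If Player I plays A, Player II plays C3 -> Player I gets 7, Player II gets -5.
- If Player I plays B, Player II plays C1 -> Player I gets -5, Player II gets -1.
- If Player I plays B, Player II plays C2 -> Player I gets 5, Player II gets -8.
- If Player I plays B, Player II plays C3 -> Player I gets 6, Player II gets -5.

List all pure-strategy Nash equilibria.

Player I against C1: payoffs 6, -5 → best response A.
Player I against C2: payoffs -2, 5 → best response B.
Player I against C3: payoffs 7, 6 → best response A.
Player II against A: payoffs 7, 6, -5 → best response C1.
Player II against B: payoffs -1, -8, -5 → best response C1.
Mutual best responses: (A, C1).

Pure NE: (A, C1)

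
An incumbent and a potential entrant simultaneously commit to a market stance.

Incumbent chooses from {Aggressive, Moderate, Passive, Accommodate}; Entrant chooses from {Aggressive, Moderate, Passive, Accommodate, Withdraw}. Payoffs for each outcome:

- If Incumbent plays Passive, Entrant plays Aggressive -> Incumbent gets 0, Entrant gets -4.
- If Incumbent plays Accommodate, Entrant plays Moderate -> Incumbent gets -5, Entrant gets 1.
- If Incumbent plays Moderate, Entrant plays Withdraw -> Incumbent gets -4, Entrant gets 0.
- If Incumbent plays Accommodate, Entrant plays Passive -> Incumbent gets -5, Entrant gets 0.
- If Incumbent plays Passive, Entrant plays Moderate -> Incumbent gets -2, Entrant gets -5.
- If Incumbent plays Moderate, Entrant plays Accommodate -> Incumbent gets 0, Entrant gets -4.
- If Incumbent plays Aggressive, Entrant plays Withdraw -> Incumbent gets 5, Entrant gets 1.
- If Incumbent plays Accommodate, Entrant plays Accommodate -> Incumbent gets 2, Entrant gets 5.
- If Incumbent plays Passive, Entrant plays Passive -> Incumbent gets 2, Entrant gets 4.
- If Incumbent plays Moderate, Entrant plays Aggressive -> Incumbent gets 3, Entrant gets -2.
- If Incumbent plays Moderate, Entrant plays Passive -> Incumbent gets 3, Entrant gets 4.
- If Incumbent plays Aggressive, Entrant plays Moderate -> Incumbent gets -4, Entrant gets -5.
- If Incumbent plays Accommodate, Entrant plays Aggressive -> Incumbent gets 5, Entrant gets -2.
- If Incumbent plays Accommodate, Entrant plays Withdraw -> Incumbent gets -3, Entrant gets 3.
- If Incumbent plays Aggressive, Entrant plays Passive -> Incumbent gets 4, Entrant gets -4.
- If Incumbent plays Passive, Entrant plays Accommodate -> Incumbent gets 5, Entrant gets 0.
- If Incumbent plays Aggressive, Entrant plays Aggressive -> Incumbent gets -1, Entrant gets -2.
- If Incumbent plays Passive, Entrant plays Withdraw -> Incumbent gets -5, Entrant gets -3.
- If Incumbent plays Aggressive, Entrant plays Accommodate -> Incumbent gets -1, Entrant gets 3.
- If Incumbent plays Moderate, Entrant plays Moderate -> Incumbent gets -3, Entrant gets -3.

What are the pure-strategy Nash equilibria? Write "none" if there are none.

There is no pure-strategy Nash equilibrium.

Mark each player's best response to every combination of opponents' strategies; a profile where every player is best-responding is a pure Nash equilibrium.
Incumbent against Aggressive: payoffs -1, 3, 0, 5 → best response Accommodate.
Incumbent against Moderate: payoffs -4, -3, -2, -5 → best response Passive.
Incumbent against Passive: payoffs 4, 3, 2, -5 → best response Aggressive.
Incumbent against Accommodate: payoffs -1, 0, 5, 2 → best response Passive.
Incumbent against Withdraw: payoffs 5, -4, -5, -3 → best response Aggressive.
Entrant against Aggressive: payoffs -2, -5, -4, 3, 1 → best response Accommodate.
Entrant against Moderate: payoffs -2, -3, 4, -4, 0 → best response Passive.
Entrant against Passive: payoffs -4, -5, 4, 0, -3 → best response Passive.
Entrant against Accommodate: payoffs -2, 1, 0, 5, 3 → best response Accommodate.
No profile is a mutual best response for all players.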